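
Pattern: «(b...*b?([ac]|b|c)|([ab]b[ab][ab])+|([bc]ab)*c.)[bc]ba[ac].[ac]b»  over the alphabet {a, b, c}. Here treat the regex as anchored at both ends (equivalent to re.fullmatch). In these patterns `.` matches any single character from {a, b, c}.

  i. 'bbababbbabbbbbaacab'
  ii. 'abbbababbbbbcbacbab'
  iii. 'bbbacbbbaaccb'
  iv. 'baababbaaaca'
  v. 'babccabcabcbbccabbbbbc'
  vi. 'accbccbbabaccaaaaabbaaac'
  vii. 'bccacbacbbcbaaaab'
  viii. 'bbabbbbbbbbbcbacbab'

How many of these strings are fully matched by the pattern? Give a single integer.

5

i → match
ii → match
iii → match
iv → no match — must end with 'b'
v → no match — must end with 'b'
vi → no match — must end with 'b'
vii → match
viii → match
Total matched: 5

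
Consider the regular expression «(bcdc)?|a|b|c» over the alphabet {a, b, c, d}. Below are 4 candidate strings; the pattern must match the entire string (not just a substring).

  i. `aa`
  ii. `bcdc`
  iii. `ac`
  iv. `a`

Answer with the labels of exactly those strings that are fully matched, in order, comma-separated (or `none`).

i → no match
ii → match
iii → no match
iv → match

ii, iv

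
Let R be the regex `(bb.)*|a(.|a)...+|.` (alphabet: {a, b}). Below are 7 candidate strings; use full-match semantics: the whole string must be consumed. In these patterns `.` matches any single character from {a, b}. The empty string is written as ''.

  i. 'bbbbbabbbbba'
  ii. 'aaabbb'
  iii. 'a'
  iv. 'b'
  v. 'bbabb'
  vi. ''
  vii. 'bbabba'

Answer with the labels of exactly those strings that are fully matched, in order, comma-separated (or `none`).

i → match
ii → match
iii → match
iv → match
v → no match
vi → match
vii → match

i, ii, iii, iv, vi, vii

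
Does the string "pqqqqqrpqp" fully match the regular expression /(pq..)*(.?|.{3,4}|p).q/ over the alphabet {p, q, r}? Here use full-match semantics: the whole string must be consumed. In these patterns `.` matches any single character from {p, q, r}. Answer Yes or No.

Every match must end with "q", but "pqqqqqrpqp" does not.

No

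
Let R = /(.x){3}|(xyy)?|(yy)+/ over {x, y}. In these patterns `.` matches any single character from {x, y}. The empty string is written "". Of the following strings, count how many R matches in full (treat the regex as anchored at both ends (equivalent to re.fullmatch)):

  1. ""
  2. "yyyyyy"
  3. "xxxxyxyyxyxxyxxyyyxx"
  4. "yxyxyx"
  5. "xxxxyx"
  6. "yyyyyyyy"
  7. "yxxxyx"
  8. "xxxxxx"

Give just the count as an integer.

7

1 → match
2 → match
3 → no match
4 → match
5 → match
6 → match
7 → match
8 → match
Total matched: 7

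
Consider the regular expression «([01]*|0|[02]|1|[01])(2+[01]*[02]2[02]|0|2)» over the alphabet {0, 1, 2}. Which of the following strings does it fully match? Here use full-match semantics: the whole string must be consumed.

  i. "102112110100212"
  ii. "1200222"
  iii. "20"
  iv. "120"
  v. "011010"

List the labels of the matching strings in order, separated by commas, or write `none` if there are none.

ii, iii, v

i → no match
ii → match
iii → match
iv → no match
v → match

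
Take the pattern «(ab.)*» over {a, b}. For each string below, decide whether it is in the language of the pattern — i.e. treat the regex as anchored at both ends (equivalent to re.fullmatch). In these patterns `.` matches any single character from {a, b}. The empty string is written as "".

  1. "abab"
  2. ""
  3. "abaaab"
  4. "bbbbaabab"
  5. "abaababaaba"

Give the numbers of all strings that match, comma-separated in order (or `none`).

2

1. "abab" → no match
2. "" → match
3. "abaaab" → no match
4. "bbbbaabab" → no match
5. "abaababaaba" → no match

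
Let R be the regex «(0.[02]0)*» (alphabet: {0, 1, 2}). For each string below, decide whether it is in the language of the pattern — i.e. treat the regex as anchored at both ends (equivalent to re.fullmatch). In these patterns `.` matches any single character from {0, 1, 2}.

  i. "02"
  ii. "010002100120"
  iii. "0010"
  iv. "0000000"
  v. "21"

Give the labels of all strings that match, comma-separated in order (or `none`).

none

i. "02" → no match
ii. "010002100120" → no match
iii. "0010" → no match
iv. "0000000" → no match
v. "21" → no match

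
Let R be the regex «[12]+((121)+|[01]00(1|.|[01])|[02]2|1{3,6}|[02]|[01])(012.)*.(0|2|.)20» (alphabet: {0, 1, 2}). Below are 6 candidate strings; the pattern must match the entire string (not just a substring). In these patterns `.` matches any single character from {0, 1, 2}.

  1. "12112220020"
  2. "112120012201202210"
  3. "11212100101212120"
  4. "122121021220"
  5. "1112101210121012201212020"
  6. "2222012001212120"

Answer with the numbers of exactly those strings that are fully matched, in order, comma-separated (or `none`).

1, 3, 4, 5, 6

1 → match
2 → no match — must end with "20"
3 → match
4 → match
5 → match
6 → match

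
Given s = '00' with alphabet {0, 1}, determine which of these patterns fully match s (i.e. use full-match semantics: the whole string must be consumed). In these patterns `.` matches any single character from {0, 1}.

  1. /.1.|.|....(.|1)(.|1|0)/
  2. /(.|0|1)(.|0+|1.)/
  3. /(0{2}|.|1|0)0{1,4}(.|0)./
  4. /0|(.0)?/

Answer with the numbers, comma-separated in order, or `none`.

2, 4

1 → no match
2 → match
3 → no match
4 → match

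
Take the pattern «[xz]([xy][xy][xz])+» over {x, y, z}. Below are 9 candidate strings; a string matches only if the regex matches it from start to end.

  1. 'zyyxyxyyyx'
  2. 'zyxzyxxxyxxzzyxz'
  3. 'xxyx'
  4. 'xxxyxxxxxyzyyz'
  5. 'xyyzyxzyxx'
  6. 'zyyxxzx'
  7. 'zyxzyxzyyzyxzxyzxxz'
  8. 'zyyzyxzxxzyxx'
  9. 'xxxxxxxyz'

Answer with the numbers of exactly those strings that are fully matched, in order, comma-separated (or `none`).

3, 5, 7, 8

1 → no match
2 → no match
3 → match
4 → no match
5 → match
6 → no match
7 → match
8 → match
9 → no match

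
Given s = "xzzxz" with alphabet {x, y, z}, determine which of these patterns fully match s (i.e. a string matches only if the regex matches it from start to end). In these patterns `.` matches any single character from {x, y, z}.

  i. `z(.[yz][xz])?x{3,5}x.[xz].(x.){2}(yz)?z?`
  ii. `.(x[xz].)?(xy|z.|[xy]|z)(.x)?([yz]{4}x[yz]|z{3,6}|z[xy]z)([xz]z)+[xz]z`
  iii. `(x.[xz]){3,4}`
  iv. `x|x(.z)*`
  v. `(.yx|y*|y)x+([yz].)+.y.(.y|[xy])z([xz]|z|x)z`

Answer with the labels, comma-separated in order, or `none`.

i → no match — must start with "z"
ii → no match
iii → no match
iv → match
v → no match

iv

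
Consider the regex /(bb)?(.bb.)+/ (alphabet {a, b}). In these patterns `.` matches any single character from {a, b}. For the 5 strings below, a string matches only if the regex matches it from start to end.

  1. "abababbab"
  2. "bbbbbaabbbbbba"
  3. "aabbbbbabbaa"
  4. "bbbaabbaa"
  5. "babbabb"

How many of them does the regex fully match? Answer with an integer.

1

1 → no match
2 → match
3 → no match
4 → no match
5 → no match
Total matched: 1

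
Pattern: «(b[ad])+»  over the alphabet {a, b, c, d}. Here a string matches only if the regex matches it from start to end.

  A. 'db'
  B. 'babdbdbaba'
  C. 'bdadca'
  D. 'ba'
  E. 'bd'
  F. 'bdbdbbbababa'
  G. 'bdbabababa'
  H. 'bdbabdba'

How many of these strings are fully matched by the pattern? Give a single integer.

A → no match — must start with 'b'
B → match
C → no match
D → match
E → match
F → no match
G → match
H → match
Total matched: 5

5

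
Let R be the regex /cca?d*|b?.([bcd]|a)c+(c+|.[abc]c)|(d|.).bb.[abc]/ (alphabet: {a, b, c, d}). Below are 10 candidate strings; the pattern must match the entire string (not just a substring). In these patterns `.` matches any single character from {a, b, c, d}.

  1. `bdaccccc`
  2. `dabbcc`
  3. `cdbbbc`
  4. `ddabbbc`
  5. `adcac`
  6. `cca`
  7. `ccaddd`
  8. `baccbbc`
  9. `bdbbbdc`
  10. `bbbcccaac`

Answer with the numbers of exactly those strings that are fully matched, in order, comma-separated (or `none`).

1, 2, 3, 6, 7, 8, 10

1 → match
2 → match
3 → match
4 → no match
5 → no match
6 → match
7 → match
8 → match
9 → no match
10 → match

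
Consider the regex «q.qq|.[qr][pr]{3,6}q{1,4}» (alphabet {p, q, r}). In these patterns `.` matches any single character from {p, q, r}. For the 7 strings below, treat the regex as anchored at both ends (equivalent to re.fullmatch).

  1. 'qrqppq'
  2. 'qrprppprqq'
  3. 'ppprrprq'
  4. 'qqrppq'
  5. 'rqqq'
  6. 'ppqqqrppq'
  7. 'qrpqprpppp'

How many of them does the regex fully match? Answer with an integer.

1 → no match
2 → match
3 → no match
4 → match
5 → no match
6 → no match
7 → no match
Total matched: 2

2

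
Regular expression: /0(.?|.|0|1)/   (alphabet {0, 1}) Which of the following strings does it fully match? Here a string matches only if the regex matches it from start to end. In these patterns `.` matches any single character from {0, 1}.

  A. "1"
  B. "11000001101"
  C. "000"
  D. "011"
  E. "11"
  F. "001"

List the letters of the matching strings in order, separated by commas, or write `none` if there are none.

A → no match — must start with "0"
B → no match — must start with "0"
C → no match
D → no match
E → no match — must start with "0"
F → no match

none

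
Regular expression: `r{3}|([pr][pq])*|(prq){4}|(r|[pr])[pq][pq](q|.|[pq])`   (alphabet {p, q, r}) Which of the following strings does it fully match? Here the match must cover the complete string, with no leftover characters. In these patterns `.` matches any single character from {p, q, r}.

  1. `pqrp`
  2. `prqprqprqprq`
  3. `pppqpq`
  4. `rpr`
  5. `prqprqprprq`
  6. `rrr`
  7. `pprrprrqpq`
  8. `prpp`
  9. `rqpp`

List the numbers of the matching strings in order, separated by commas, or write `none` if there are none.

1 → match
2 → match
3 → match
4 → no match
5 → no match
6 → match
7 → no match
8 → no match
9 → match

1, 2, 3, 6, 9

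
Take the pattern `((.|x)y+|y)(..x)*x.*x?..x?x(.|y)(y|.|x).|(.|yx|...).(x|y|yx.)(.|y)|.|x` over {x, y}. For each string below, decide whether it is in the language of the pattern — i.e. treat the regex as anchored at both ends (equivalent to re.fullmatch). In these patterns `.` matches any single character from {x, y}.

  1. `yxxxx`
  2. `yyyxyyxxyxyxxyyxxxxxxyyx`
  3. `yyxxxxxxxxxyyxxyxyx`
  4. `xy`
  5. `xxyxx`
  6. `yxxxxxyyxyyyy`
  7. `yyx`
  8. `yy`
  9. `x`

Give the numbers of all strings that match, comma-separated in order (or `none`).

1. `yxxxx` → match
2 → match
3 → no match
4. `xy` → no match
5. `xxyxx` → no match
6 → no match
7. `yyx` → no match
8. `yy` → no match
9. `x` → match

1, 2, 9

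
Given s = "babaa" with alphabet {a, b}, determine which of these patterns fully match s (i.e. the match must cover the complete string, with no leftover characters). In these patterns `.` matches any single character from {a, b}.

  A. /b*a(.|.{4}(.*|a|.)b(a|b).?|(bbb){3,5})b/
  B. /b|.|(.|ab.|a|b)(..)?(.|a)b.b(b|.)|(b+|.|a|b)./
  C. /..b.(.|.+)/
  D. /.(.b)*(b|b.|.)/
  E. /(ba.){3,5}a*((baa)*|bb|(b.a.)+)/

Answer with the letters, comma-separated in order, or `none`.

C

A → no match — must end with "b"
B → no match
C → match
D → no match
E → no match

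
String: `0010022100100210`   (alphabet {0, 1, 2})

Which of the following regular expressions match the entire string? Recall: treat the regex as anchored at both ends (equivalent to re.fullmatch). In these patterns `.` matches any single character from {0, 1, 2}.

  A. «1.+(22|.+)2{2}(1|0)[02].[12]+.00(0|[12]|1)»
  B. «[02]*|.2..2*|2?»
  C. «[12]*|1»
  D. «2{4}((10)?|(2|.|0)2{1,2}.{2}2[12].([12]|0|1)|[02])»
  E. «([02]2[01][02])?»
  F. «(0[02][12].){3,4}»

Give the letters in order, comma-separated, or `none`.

F

A → no match — must start with `1`
B → no match
C → no match
D → no match — must start with `2`
E → no match
F → match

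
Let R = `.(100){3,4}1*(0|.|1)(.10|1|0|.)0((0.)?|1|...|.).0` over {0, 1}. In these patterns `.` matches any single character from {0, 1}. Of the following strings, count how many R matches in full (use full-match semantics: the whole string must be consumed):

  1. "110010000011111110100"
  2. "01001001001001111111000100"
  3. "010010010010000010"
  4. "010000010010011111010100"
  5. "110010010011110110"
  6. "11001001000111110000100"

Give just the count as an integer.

1 → no match
2 → match
3 → match
4 → no match
5 → match
6 → no match
Total matched: 3

3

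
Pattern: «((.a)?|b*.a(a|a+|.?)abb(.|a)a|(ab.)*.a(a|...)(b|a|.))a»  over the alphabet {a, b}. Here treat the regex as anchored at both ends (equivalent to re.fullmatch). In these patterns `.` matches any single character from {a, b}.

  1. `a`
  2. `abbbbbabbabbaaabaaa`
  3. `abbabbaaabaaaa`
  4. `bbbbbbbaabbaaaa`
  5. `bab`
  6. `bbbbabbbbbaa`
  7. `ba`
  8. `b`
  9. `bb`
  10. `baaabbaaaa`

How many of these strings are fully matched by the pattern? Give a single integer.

1

1 → match
2 → no match
3 → no match
4 → no match
5 → no match — must end with `a`
6 → no match
7 → no match
8 → no match — must end with `a`
9 → no match — must end with `a`
10 → no match
Total matched: 1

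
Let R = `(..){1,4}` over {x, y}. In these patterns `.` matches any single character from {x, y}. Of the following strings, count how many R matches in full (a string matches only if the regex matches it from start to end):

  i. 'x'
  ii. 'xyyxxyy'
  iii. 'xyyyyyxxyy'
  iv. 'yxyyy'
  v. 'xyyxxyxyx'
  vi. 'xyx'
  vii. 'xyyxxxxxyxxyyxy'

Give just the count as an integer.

i → no match
ii → no match
iii → no match
iv → no match
v → no match
vi → no match
vii → no match
Total matched: 0

0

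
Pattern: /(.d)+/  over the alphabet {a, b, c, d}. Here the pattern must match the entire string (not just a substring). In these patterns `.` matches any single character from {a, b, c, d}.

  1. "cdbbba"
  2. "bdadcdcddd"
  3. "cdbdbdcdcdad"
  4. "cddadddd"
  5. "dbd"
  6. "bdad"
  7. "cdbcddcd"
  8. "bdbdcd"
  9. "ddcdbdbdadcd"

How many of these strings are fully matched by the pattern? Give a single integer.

1 → no match — must end with "d"
2 → match
3 → match
4 → no match
5 → no match
6 → match
7 → no match
8 → match
9 → match
Total matched: 5

5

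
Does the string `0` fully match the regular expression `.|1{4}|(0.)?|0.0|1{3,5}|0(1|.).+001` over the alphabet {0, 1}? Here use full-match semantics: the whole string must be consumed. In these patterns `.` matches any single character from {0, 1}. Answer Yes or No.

Yes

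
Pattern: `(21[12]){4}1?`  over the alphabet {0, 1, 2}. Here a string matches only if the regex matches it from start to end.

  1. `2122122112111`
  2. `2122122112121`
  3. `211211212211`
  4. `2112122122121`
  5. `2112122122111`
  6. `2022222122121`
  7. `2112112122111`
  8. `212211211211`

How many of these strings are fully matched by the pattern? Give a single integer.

1 → match
2 → match
3 → match
4 → match
5 → match
6 → no match — must start with `21`
7 → match
8 → match
Total matched: 7

7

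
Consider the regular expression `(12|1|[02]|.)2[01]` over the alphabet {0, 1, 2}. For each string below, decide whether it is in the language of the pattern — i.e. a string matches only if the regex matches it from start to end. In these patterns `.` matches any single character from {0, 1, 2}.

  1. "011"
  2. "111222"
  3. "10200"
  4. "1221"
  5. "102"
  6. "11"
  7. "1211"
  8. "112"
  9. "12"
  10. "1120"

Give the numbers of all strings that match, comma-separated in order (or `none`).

4

1 → no match
2 → no match
3 → no match
4 → match
5 → no match
6 → no match
7 → no match
8 → no match
9 → no match
10 → no match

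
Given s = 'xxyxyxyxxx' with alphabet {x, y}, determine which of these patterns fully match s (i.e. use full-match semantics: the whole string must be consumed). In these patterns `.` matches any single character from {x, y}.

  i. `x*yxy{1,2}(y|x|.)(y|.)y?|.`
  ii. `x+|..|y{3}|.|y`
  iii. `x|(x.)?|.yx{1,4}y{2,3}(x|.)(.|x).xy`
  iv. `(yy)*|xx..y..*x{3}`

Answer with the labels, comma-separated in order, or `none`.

iv

i → no match
ii → no match
iii → no match
iv → match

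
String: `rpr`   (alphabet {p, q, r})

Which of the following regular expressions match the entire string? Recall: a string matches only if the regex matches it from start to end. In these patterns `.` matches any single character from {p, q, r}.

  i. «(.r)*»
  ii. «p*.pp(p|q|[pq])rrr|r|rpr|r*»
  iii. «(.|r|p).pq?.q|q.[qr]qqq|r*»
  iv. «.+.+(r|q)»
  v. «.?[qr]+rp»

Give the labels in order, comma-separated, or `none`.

i → no match
ii → match
iii → no match
iv → match
v → no match — must end with `rp`

ii, iv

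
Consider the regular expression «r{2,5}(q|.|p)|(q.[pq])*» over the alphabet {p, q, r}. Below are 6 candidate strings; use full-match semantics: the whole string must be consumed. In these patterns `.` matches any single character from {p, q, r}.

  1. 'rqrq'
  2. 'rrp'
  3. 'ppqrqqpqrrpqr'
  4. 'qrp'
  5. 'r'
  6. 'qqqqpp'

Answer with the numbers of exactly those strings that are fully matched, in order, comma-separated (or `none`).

2, 4, 6

1. 'rqrq' → no match
2. 'rrp' → match
3 → no match
4. 'qrp' → match
5. 'r' → no match
6. 'qqqqpp' → match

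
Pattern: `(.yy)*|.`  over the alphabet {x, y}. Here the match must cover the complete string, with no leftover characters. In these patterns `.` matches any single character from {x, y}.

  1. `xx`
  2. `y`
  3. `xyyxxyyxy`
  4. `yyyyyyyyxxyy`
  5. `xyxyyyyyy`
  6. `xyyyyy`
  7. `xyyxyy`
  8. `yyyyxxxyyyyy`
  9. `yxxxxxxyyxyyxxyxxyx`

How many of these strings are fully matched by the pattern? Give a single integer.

3

1. `xx` → no match
2. `y` → match
3. `xyyxxyyxy` → no match
4. `yyyyyyyyxxyy` → no match
5. `xyxyyyyyy` → no match
6. `xyyyyy` → match
7. `xyyxyy` → match
8. `yyyyxxxyyyyy` → no match
9 → no match
Total matched: 3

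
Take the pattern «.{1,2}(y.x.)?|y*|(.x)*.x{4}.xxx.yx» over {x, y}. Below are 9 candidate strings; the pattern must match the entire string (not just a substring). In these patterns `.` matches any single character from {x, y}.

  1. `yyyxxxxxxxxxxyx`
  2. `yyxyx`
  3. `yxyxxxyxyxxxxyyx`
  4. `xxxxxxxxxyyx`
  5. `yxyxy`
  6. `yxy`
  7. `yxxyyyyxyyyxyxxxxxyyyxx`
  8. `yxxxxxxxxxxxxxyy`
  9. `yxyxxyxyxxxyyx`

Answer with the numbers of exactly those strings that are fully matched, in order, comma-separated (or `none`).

4

1 → no match
2 → no match
3 → no match
4 → match
5 → no match
6 → no match
7 → no match
8 → no match
9 → no match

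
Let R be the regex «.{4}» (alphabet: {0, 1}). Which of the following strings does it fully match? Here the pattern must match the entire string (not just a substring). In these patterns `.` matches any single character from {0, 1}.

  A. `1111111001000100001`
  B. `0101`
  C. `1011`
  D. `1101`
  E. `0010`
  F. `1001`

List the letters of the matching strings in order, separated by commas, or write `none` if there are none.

B, C, D, E, F

A → no match
B → match
C → match
D → match
E → match
F → match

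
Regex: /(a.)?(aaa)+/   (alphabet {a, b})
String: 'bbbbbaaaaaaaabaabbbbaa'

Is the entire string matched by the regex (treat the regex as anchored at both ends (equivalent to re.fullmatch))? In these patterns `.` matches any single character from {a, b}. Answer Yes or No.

Every match must end with 'aaa', but 'bbbbbaaaaaaaabaabbbbaa' does not.

No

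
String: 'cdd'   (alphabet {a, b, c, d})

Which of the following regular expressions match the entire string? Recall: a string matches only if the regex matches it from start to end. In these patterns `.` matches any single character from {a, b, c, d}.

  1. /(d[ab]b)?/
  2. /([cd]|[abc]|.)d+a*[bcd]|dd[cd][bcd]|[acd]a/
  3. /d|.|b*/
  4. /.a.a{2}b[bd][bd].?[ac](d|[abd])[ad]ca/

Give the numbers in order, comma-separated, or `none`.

1 → no match
2 → match
3 → no match
4 → no match — must end with 'ca'

2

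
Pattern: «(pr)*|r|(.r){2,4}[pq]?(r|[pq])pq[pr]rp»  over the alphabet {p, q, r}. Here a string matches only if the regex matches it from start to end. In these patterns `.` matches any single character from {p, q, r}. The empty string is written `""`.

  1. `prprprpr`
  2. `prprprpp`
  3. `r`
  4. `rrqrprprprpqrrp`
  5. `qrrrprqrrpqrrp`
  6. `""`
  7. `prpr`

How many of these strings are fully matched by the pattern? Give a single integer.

6

1. `prprprpr` → match
2. `prprprpp` → no match
3. `r` → match
4 → match
5 → match
6. `""` → match
7. `prpr` → match
Total matched: 6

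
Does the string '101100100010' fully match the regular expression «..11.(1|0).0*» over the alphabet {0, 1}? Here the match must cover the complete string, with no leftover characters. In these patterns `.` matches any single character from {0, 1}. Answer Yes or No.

No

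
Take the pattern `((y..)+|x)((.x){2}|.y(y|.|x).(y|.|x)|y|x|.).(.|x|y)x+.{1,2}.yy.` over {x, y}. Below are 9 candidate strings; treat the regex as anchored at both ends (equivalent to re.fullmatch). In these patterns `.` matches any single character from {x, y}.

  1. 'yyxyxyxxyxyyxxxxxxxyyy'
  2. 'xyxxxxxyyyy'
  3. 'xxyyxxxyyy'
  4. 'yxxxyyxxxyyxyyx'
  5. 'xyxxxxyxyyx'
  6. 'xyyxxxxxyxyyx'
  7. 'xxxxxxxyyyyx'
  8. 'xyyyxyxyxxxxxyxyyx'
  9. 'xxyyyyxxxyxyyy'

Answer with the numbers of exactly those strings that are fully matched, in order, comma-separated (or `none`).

1, 2, 3, 4, 5, 6, 7, 8, 9

1 → match
2 → match
3 → match
4 → match
5 → match
6 → match
7 → match
8 → match
9 → match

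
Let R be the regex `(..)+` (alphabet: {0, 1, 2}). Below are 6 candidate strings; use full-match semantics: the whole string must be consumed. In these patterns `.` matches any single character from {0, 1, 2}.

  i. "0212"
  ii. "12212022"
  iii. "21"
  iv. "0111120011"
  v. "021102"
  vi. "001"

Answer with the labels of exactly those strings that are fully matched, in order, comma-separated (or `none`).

i, ii, iii, iv, v

i → match
ii → match
iii → match
iv → match
v → match
vi → no match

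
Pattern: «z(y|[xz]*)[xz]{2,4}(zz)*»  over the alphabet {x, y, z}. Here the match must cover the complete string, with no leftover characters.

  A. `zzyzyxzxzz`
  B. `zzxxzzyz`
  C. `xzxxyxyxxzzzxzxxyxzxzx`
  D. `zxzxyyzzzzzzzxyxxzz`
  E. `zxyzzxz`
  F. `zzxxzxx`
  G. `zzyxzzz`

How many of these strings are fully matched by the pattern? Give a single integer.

A → no match
B → no match
C → no match — must start with `z`
D → no match
E → no match
F → match
G → no match
Total matched: 1

1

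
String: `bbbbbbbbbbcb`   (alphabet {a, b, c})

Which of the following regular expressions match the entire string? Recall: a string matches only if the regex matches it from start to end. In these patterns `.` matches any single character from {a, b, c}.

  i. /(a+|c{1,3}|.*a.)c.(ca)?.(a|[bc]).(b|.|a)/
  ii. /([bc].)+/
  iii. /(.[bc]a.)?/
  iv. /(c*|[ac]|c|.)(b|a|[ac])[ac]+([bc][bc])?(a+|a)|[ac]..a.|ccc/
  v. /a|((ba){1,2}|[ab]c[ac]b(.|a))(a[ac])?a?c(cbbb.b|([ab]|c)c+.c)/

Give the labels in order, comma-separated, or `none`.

i → no match
ii → match
iii → no match
iv → no match
v → no match

ii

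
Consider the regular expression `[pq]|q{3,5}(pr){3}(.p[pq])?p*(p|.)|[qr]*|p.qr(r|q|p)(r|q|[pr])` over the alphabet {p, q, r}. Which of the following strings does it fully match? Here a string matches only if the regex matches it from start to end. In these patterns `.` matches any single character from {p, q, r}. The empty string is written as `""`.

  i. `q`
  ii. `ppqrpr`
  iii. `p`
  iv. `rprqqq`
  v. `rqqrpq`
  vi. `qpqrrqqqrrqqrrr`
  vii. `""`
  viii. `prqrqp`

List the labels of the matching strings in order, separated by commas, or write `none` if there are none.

i → match
ii → match
iii → match
iv → no match
v → no match
vi → no match
vii → match
viii → match

i, ii, iii, vii, viii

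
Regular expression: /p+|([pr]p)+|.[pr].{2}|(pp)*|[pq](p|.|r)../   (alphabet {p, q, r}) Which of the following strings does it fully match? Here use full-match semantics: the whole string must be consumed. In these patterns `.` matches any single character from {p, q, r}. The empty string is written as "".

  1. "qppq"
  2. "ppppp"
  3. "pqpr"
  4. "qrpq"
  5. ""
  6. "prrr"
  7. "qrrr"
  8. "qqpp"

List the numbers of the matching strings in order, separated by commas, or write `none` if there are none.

1 → match
2 → match
3 → match
4 → match
5 → match
6 → match
7 → match
8 → match

1, 2, 3, 4, 5, 6, 7, 8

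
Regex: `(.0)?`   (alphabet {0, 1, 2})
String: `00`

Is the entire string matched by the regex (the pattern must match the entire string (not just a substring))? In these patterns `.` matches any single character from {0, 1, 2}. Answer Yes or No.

Yes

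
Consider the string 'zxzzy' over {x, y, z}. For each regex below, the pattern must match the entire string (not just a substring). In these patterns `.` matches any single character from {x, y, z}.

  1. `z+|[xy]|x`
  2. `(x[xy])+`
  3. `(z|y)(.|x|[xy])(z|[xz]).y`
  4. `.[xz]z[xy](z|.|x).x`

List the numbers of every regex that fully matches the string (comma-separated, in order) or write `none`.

1 → no match
2 → no match — must start with 'x'
3 → match
4 → no match — must end with 'x'

3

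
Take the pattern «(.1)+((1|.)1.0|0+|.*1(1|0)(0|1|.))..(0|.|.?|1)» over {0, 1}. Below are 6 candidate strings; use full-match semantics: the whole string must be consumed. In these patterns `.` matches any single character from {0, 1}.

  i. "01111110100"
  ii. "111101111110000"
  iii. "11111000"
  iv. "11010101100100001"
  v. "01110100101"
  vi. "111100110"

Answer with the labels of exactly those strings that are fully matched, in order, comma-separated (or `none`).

i, ii, iii, iv, v, vi

i → match
ii → match
iii → match
iv → match
v → match
vi → match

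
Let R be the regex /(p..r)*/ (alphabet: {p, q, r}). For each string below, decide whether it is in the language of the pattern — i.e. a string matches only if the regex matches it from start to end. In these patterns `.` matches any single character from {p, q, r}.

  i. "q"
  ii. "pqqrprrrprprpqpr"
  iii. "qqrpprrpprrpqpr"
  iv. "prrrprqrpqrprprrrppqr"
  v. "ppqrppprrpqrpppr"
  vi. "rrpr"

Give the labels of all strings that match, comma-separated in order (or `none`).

ii

i → no match
ii → match
iii → no match
iv → no match
v → no match
vi → no match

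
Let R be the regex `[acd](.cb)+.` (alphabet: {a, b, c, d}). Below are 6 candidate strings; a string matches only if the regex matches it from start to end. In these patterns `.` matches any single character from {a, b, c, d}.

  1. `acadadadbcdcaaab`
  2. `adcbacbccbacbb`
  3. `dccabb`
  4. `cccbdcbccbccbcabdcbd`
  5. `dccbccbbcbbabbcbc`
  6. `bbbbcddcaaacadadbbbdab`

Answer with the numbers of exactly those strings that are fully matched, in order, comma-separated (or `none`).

1 → no match
2 → match
3. `dccabb` → no match
4 → no match
5 → no match
6 → no match

2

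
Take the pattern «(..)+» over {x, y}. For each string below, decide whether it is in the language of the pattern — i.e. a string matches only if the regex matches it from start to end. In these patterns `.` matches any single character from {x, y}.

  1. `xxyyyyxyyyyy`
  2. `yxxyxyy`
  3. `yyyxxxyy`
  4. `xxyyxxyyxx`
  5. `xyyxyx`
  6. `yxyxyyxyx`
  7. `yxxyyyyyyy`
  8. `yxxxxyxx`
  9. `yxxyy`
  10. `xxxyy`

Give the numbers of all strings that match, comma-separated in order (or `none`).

1 → match
2 → no match
3 → match
4 → match
5 → match
6 → no match
7 → match
8 → match
9 → no match
10 → no match

1, 3, 4, 5, 7, 8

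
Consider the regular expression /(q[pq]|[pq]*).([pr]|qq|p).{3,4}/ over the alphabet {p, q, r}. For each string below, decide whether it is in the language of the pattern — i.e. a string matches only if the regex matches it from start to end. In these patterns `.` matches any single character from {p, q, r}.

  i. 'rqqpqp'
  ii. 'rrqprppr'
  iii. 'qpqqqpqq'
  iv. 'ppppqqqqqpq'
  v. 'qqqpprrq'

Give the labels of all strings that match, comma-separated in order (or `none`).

i → match
ii → no match
iii → match
iv → match
v → match

i, iii, iv, v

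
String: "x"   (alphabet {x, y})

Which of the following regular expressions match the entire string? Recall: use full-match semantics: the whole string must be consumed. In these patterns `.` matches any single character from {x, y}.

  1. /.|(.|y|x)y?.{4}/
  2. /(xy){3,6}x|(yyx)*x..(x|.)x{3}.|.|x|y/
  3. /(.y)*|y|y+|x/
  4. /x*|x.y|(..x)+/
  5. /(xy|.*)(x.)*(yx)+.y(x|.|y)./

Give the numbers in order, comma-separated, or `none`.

1 → match
2 → match
3 → match
4 → match
5 → no match

1, 2, 3, 4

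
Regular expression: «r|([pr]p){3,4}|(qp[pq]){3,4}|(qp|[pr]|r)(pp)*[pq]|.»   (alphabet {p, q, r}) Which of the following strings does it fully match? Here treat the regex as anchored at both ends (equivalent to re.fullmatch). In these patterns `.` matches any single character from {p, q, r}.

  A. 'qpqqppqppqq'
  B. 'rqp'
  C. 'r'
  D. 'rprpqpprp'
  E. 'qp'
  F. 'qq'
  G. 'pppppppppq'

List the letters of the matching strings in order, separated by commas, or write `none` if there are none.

C, G

A → no match
B → no match
C → match
D → no match
E → no match
F → no match
G → match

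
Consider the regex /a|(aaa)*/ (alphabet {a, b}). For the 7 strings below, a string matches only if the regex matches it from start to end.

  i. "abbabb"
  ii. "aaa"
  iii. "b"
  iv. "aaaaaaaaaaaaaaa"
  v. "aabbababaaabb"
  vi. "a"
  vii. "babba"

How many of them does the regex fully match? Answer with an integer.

3

i → no match
ii → match
iii → no match
iv → match
v → no match
vi → match
vii → no match
Total matched: 3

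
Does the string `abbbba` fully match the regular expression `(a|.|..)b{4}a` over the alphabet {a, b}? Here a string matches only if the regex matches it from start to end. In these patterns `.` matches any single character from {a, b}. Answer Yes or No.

Yes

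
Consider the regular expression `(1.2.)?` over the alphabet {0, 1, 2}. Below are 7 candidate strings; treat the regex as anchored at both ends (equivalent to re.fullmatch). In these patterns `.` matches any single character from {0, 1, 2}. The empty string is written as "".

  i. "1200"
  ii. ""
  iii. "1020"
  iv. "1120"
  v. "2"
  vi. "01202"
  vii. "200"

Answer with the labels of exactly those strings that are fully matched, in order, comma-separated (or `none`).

ii, iii, iv

i → no match
ii → match
iii → match
iv → match
v → no match
vi → no match
vii → no match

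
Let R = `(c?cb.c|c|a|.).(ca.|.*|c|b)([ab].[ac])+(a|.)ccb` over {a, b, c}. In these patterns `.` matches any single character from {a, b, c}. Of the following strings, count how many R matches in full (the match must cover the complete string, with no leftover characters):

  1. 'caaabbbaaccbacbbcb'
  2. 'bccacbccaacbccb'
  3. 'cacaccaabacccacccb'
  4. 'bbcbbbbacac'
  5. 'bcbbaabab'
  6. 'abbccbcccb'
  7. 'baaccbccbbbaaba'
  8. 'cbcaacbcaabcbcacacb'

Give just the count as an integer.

1 → no match — must end with 'ccb'
2 → match
3 → no match
4. 'bbcbbbbacac' → no match — must end with 'ccb'
5. 'bcbbaabab' → no match — must end with 'ccb'
6. 'abbccbcccb' → no match
7 → no match — must end with 'ccb'
8 → no match — must end with 'ccb'
Total matched: 1

1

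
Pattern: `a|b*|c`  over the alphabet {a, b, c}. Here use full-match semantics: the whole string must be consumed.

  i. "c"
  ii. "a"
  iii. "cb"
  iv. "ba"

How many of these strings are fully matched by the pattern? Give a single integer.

2

i. "c" → match
ii. "a" → match
iii. "cb" → no match
iv. "ba" → no match
Total matched: 2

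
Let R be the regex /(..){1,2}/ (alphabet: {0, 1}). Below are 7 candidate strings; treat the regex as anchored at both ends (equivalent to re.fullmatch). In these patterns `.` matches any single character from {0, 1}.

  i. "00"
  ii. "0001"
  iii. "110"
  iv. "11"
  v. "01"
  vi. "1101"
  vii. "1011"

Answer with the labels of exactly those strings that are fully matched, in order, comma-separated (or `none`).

i → match
ii → match
iii → no match
iv → match
v → match
vi → match
vii → match

i, ii, iv, v, vi, vii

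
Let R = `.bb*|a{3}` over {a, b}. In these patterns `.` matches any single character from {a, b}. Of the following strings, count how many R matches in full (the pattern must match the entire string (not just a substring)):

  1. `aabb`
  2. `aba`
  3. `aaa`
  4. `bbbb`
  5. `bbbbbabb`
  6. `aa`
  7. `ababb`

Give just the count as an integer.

1 → no match
2 → no match
3 → match
4 → match
5 → no match
6 → no match
7 → no match
Total matched: 2

2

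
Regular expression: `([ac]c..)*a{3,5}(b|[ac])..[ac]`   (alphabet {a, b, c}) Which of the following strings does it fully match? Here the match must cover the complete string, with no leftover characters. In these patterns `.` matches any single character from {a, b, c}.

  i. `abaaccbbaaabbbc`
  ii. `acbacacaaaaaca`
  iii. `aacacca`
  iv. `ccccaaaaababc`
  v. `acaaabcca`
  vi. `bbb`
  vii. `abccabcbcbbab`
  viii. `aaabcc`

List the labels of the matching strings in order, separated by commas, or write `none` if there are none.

i → no match
ii → no match
iii → no match
iv → match
v → no match
vi → no match
vii → no match
viii → no match

iv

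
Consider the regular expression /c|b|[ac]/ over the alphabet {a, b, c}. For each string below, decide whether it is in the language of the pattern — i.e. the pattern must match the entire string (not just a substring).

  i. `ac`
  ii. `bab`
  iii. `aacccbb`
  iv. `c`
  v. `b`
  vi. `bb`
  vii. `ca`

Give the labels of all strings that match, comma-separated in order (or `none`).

i → no match
ii → no match
iii → no match
iv → match
v → match
vi → no match
vii → no match

iv, v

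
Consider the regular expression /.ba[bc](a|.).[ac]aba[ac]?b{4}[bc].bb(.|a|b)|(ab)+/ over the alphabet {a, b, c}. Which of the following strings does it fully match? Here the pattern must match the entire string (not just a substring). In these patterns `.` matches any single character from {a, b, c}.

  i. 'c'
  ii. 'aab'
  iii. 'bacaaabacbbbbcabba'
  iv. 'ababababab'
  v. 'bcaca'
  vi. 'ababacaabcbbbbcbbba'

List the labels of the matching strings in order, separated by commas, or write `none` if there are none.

iv

i → no match
ii → no match
iii → no match
iv → match
v → no match
vi → no match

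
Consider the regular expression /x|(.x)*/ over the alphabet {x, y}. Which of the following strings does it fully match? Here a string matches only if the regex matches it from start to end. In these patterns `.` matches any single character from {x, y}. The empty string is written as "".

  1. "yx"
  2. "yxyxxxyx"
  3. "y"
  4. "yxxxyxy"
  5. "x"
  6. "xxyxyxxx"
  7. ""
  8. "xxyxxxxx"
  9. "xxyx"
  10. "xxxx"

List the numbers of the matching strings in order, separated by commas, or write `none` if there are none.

1 → match
2 → match
3 → no match
4 → no match
5 → match
6 → match
7 → match
8 → match
9 → match
10 → match

1, 2, 5, 6, 7, 8, 9, 10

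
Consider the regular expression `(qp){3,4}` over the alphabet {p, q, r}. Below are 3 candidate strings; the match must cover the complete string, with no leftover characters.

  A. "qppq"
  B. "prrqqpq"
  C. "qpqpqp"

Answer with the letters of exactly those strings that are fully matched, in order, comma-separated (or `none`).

A → no match — must end with "qp"
B → no match — must start with "qp"
C → match

C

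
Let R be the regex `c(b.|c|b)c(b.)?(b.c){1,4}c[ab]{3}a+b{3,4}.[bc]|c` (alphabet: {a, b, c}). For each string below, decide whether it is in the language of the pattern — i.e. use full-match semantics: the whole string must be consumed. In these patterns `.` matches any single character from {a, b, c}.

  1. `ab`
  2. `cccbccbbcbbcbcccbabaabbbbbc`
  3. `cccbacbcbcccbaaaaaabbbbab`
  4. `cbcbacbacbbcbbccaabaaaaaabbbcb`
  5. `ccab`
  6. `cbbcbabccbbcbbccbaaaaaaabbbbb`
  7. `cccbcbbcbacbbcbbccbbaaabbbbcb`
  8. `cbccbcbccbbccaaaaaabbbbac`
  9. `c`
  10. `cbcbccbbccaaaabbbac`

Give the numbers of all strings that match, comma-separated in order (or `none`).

2, 4, 6, 7, 8, 9, 10

1 → no match — must start with `c`
2 → match
3 → no match
4 → match
5 → no match
6 → match
7 → match
8 → match
9 → match
10 → match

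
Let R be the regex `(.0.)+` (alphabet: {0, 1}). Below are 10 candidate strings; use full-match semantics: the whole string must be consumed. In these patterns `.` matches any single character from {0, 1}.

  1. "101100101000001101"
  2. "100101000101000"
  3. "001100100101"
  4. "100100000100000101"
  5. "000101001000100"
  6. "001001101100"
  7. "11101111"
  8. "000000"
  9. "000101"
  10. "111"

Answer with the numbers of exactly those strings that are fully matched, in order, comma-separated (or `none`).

1 → match
2 → match
3 → match
4 → match
5 → match
6 → match
7 → no match
8 → match
9 → match
10 → no match

1, 2, 3, 4, 5, 6, 8, 9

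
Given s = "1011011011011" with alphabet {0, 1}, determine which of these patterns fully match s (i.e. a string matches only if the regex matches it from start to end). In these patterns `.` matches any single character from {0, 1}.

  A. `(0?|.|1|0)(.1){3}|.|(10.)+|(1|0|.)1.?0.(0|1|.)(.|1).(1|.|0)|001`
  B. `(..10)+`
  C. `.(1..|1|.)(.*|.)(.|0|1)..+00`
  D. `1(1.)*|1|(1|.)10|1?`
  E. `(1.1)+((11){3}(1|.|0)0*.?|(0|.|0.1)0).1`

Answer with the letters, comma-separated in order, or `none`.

A → no match
B → no match — must end with "10"
C → no match — must end with "00"
D → no match
E → match

E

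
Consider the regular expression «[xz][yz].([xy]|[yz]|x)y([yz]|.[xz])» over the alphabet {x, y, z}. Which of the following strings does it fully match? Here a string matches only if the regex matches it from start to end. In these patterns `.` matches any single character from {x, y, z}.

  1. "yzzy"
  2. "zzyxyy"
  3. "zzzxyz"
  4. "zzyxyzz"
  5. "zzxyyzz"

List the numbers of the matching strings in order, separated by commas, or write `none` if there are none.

2, 3, 4, 5

1 → no match
2 → match
3 → match
4 → match
5 → match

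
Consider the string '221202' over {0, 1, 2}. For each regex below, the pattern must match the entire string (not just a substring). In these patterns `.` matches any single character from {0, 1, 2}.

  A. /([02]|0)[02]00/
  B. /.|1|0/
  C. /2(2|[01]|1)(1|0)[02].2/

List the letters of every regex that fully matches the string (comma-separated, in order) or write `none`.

A → no match — must end with '00'
B → no match
C → match

C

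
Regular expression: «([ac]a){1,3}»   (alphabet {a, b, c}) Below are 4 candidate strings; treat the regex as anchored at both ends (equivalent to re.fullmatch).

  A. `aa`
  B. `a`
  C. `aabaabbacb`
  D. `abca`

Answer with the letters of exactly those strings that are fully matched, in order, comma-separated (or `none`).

A. `aa` → match
B. `a` → no match
C. `aabaabbacb` → no match — must end with `a`
D. `abca` → no match

A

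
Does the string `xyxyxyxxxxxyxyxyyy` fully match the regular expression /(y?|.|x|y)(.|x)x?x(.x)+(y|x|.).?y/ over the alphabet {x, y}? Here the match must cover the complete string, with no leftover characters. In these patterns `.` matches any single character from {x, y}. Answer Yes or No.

Yes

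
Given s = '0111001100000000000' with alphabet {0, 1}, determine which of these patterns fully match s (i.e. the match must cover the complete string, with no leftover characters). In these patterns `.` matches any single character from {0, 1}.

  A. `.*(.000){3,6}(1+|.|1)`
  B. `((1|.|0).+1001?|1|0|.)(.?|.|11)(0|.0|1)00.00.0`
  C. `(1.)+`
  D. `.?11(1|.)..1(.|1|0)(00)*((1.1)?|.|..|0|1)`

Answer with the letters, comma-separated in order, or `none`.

A → no match
B → match
C → no match — must start with '1'
D → match

B, D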